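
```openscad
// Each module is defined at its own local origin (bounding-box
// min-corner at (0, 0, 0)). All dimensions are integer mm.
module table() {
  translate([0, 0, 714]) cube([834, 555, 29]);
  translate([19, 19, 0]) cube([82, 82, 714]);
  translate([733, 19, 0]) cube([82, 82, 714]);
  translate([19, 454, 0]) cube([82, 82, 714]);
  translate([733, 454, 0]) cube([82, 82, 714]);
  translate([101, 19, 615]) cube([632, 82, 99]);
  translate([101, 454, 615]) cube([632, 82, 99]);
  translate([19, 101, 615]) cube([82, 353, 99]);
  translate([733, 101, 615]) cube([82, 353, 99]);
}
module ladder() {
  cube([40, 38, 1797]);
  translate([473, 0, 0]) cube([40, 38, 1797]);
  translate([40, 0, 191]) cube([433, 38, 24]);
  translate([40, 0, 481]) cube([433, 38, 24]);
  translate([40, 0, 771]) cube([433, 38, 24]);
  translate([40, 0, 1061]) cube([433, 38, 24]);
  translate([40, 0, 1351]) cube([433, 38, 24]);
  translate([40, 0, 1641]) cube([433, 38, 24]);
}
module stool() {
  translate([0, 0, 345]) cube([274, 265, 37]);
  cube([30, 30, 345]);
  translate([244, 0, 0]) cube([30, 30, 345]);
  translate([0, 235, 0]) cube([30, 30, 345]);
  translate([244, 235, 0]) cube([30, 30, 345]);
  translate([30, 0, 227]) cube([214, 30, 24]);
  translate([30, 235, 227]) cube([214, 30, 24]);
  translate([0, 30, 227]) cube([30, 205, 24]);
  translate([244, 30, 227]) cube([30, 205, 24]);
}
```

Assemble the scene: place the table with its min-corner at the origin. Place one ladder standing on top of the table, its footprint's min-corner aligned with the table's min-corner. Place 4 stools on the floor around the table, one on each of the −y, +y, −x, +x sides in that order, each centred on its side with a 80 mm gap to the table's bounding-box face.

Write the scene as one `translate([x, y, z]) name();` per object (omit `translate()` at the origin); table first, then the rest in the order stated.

table();
translate([0, 0, 743]) ladder();
translate([280, -345, 0]) stool();
translate([280, 635, 0]) stool();
translate([-354, 145, 0]) stool();
translate([914, 145, 0]) stool();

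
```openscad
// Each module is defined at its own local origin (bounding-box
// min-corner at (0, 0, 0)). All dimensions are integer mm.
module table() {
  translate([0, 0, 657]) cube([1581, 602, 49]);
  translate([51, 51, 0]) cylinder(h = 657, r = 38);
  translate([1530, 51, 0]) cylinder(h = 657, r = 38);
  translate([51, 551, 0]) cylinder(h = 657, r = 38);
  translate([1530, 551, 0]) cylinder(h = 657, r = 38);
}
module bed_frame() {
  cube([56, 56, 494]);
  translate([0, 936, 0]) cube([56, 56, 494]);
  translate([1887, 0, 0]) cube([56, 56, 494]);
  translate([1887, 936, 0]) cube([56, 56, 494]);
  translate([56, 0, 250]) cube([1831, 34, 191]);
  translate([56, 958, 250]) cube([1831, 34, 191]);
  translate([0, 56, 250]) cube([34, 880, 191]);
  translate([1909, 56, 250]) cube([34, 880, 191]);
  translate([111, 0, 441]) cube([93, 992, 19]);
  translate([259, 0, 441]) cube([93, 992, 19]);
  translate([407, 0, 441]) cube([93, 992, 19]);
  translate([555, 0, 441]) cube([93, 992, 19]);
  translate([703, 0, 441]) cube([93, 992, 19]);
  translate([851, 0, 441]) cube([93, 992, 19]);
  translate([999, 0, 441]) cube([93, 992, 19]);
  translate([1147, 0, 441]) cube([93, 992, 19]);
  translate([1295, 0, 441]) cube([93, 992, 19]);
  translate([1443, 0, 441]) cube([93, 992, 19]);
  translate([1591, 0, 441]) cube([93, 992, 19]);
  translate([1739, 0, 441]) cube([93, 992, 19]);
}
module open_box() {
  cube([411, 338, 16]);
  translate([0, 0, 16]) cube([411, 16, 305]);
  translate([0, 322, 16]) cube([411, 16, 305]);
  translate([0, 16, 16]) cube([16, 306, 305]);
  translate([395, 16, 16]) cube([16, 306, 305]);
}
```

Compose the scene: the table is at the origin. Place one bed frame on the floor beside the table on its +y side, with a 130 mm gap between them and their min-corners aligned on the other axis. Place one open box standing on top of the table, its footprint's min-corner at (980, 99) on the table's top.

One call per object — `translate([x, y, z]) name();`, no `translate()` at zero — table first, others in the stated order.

table();
translate([0, 732, 0]) bed_frame();
translate([980, 99, 706]) open_box();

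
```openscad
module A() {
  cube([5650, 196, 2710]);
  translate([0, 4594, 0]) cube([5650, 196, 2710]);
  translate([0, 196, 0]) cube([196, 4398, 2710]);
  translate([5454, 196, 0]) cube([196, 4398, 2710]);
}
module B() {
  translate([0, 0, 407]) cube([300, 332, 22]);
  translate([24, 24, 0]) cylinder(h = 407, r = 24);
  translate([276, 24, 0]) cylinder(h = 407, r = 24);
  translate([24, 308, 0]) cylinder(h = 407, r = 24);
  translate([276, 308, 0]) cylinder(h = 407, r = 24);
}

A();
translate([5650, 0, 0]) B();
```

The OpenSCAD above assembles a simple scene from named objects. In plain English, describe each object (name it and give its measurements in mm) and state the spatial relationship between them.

A is the wall frame of a small rectangular building: four walls, each 2710 mm tall and 196 mm thick, enclosing a footprint 5650 mm (x) by 4790 mm (y) outside-to-outside, with no floor or roof. The front and back walls (the −y and +y sides) span the full width; the two side walls fit between them.

B is a simple wooden stool: a rectangular seat 300 mm (x) by 332 mm (y), 22 mm thick, top face at z = 429 mm, on four round legs, each 48 mm in diameter. The legs rest on z = 0, each leg's axis is inset half a diameter from the nearest pair of seat edges (so the leg's bounding box is flush with the corner).

The stool is against the house frame's +x side, with their −y faces flush.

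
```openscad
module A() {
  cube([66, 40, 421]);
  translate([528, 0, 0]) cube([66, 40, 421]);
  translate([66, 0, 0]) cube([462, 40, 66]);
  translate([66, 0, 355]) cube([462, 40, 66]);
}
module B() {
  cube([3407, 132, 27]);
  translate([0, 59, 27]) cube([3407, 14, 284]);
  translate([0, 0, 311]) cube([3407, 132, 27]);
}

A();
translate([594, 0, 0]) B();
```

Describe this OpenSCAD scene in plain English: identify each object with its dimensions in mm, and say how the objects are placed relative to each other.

A is a rectangular picture frame lying in the x–z plane (depth along y). The opening is 462 mm wide (x) by 289 mm tall (z), surrounded by a border 66 mm wide on all four sides. The frame is 40 mm deep and is made of two full-height vertical stiles with two horizontal rails fitted between them.

B is an I-beam lying along x, 3407 mm long. Overall section height 338 mm. Two flanges 132 mm wide (y) and 27 mm thick, one on the floor and one at the top; a web 14 mm thick runs between them, centred on the flange width.

The I-beam is against the picture frame's +x side, with their −y faces flush.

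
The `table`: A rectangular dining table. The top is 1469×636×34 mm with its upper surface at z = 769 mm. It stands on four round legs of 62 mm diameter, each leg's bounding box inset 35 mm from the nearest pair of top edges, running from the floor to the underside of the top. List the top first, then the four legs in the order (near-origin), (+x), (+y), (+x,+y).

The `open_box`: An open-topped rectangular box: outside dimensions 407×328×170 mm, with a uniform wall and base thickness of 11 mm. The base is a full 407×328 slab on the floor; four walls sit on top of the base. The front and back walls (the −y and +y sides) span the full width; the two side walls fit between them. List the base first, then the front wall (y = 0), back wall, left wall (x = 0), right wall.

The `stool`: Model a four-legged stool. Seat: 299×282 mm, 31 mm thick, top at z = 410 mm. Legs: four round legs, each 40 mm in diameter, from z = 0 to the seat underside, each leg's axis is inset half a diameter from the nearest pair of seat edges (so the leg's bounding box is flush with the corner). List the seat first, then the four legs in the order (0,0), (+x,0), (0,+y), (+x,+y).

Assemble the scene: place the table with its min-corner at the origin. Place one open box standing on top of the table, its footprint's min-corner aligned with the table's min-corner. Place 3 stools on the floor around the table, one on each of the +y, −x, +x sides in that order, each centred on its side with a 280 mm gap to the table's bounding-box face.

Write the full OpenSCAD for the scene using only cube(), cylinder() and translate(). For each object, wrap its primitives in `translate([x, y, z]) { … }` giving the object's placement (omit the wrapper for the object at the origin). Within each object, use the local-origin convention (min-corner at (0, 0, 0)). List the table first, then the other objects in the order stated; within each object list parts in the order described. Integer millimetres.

translate([0, 0, 735]) cube([1469, 636, 34]);
translate([66, 66, 0]) cylinder(h = 735, r = 31);
translate([1403, 66, 0]) cylinder(h = 735, r = 31);
translate([66, 570, 0]) cylinder(h = 735, r = 31);
translate([1403, 570, 0]) cylinder(h = 735, r = 31);
translate([0, 0, 769]) {
  cube([407, 328, 11]);
  translate([0, 0, 11]) cube([407, 11, 159]);
  translate([0, 317, 11]) cube([407, 11, 159]);
  translate([0, 11, 11]) cube([11, 306, 159]);
  translate([396, 11, 11]) cube([11, 306, 159]);
}
translate([585, 916, 0]) {
  translate([0, 0, 379]) cube([299, 282, 31]);
  translate([20, 20, 0]) cylinder(h = 379, r = 20);
  translate([279, 20, 0]) cylinder(h = 379, r = 20);
  translate([20, 262, 0]) cylinder(h = 379, r = 20);
  translate([279, 262, 0]) cylinder(h = 379, r = 20);
}
translate([-579, 177, 0]) {
  translate([0, 0, 379]) cube([299, 282, 31]);
  translate([20, 20, 0]) cylinder(h = 379, r = 20);
  translate([279, 20, 0]) cylinder(h = 379, r = 20);
  translate([20, 262, 0]) cylinder(h = 379, r = 20);
  translate([279, 262, 0]) cylinder(h = 379, r = 20);
}
translate([1749, 177, 0]) {
  translate([0, 0, 379]) cube([299, 282, 31]);
  translate([20, 20, 0]) cylinder(h = 379, r = 20);
  translate([279, 20, 0]) cylinder(h = 379, r = 20);
  translate([20, 262, 0]) cylinder(h = 379, r = 20);
  translate([279, 262, 0]) cylinder(h = 379, r = 20);
}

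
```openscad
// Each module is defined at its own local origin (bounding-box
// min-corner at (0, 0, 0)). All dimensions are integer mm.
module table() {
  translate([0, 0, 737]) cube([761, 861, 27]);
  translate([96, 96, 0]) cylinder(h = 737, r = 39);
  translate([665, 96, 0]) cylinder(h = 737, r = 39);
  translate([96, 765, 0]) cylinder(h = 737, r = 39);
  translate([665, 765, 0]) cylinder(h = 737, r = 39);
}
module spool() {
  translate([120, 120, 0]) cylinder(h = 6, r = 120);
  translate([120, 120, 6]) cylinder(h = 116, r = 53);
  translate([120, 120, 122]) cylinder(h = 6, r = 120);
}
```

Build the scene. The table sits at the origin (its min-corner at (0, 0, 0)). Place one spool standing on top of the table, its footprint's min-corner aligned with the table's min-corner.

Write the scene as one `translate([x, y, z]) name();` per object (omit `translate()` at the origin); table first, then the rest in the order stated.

table();
translate([0, 0, 764]) spool();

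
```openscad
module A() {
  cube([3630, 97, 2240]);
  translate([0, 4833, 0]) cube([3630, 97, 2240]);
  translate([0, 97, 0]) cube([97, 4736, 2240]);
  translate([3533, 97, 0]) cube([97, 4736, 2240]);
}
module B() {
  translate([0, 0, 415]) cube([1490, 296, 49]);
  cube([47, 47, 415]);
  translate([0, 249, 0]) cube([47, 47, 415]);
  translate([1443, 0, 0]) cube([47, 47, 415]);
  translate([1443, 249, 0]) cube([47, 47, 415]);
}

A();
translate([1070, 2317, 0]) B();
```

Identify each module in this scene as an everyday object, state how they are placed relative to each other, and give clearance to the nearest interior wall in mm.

A is a house frame. B is a bench. The bench sits inside the house frame, centred. The clearance to the nearest interior wall is 973 mm.

Clearances: x = 973, y = 2220; minimum 973 mm.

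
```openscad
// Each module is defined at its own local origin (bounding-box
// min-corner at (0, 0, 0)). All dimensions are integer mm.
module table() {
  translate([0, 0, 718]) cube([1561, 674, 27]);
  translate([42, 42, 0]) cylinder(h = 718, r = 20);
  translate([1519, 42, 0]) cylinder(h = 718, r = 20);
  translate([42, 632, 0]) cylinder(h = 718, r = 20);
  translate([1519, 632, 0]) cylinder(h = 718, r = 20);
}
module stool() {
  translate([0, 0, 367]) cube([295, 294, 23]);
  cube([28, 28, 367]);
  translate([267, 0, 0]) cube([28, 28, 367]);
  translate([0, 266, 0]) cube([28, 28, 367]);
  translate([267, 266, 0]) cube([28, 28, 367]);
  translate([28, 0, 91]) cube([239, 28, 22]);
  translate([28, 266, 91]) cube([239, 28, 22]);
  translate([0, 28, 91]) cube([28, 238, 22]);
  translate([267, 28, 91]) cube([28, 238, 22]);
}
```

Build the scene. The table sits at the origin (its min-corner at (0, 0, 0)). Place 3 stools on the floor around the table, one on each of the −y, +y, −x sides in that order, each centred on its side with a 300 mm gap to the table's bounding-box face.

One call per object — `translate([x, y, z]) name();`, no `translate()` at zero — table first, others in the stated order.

table();
translate([633, -594, 0]) stool();
translate([633, 974, 0]) stool();
translate([-595, 190, 0]) stool();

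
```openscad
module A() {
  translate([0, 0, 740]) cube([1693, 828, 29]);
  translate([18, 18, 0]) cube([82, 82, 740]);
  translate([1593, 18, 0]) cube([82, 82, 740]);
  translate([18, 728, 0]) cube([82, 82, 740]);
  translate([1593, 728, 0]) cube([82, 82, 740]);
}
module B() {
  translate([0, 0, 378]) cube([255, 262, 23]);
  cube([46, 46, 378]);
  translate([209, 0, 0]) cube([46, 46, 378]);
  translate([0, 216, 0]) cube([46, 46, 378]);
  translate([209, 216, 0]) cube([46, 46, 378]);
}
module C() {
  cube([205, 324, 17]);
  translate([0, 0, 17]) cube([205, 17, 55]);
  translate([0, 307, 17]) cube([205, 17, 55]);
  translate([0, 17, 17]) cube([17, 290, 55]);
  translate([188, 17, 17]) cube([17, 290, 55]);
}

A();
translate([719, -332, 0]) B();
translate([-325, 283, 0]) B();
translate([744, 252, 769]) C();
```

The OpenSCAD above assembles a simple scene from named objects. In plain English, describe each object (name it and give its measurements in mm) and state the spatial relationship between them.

A is a table: top 1693 mm (x) × 828 mm (y), 29 mm thick, upper face at z = 769 mm, on four 82×82 mm square legs, each inset 18 mm from the nearest pair of top edges, running from z = 0 to the bottom of the top.

B is a four-legged stool. The seat is 255×262 mm, 23 mm thick, top at z = 401 mm. It stands on four square legs, each 46×46 mm in cross-section, from z = 0 to the seat underside, each flush with a corner of the seat.

C is an open-topped rectangular box: outside dimensions 205×324×72 mm, with a uniform wall and base thickness of 17 mm. The base is a full 205×324 slab on the floor; four walls sit on top of the base. The front and back walls (the −y and +y sides) span the full width; the two side walls fit between them.

Two stools sit around the table at the −y, −x sides. The open box is on top of the table, centred.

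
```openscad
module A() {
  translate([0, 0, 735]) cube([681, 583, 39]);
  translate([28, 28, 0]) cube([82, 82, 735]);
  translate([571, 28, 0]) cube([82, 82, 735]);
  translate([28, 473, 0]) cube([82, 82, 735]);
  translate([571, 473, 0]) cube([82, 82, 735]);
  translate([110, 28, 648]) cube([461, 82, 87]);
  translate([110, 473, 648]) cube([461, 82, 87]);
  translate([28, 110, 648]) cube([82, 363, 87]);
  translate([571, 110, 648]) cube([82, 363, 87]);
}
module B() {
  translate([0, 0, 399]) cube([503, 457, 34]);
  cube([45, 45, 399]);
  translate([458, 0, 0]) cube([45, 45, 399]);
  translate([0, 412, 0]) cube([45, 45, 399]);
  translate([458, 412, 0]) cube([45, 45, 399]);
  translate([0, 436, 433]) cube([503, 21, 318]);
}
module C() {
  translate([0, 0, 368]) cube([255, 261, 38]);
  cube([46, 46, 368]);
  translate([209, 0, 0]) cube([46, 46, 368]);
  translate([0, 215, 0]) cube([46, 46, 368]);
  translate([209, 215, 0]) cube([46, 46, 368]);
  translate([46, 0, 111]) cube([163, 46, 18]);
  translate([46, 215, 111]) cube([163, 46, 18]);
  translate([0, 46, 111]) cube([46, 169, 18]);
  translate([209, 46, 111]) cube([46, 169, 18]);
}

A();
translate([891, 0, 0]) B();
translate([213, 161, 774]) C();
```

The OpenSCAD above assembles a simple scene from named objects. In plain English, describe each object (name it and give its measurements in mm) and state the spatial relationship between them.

A is a rectangular dining table. The top is 681×583×39 mm with its upper surface at z = 774 mm. It stands on four 82×82 mm square legs, each inset 28 mm from the nearest pair of top edges, running from the floor to the underside of the top. Four apron rails, 82 mm thick and 87 mm tall, run between adjacent legs with their top edges flush with the underside of the top and their outer faces flush with the legs' outer faces.

B is a chair: 503×457 mm seat, 34 mm thick, top at z = 433 mm, on four 45 mm square corner legs flush with the seat edges. A 21 mm thick backrest slab spans the full seat width, extending 318 mm above the seat top, its back face flush with the seat's +y edge.

C is a four-legged stool. The seat is a 255×261×38 mm slab whose top surface is at z = 406 mm; four square legs, each 46×46 mm in cross-section, run from the floor (z = 0) to the underside of the seat, each flush with a corner of the seat. Four stretchers, 46 mm wide and 18 mm tall, connect adjacent legs with their undersides at z = 111 mm, each running between the inner faces of the legs it joins and aligned with the legs' outer faces on the other axis.

The chair is on the floor beside the table on its +x side. The stool is on top of the table, centred.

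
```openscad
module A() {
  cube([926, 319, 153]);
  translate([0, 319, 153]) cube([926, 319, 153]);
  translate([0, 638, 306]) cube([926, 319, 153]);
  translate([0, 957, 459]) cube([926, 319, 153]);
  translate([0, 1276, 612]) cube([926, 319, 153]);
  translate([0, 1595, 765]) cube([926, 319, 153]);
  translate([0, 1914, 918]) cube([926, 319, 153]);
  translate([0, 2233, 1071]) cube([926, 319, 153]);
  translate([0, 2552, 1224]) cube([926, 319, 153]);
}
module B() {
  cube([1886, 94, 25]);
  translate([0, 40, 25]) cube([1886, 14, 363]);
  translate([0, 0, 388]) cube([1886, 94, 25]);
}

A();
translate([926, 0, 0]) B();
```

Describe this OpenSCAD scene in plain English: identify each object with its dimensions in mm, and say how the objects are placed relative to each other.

A is a run of 9 identical solid stair steps. Each tread is 926×319 mm and each step block is 153 mm high. Step 1 rests on the floor; step k is offset from step 1 by (k−1)×319 mm in y and (k−1)×153 mm in z.

B is an I-beam lying along x, 1886 mm long. Overall section height 413 mm. Two flanges 94 mm wide (y) and 25 mm thick, one on the floor and one at the top; a web 14 mm thick runs between them, centred on the flange width.

The I-beam is against the staircase's +x side, with their −y faces flush.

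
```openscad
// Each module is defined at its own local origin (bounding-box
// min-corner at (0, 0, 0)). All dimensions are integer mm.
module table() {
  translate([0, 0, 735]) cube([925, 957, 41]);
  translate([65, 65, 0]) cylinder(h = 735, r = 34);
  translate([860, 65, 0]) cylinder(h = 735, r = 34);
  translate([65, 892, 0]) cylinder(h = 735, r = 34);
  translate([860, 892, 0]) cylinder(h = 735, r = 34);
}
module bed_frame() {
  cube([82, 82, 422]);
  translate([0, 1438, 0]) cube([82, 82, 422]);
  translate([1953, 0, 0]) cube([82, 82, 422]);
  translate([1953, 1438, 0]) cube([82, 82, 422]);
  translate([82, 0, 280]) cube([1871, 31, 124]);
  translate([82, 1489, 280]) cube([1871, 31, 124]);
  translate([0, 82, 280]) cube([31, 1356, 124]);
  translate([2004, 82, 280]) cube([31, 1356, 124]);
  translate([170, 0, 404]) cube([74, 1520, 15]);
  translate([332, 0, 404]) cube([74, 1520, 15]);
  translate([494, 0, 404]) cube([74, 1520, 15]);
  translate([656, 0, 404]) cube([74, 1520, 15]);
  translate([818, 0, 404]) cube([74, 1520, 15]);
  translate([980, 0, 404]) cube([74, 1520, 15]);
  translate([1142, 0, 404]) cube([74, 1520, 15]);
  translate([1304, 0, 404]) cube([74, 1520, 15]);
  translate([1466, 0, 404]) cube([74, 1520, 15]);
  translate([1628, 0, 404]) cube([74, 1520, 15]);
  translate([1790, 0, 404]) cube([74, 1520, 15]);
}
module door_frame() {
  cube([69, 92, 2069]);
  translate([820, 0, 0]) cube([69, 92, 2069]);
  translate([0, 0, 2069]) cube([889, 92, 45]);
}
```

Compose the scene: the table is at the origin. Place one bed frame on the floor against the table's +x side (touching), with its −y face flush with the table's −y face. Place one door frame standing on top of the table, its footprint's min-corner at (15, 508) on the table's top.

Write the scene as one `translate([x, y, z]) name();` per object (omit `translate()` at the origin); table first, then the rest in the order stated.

table();
translate([925, 0, 0]) bed_frame();
translate([15, 508, 776]) door_frame();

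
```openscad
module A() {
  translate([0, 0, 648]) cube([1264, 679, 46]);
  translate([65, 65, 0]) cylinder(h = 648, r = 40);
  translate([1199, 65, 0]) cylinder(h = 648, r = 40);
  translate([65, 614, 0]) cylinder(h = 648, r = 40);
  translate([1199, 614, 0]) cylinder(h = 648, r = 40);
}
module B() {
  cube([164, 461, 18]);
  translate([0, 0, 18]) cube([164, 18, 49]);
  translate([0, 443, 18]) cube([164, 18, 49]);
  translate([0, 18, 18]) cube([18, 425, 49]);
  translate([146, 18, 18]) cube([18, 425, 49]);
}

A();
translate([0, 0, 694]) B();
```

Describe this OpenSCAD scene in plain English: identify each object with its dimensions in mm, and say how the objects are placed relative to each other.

A is a table: top 1264 mm (x) × 679 mm (y), 46 mm thick, upper face at z = 694 mm, on four round legs of 80 mm diameter, each leg's bounding box inset 25 mm from the nearest pair of top edges, running from z = 0 to the bottom of the top.

B is an open-topped rectangular box: outside dimensions 164×461×67 mm, with a uniform wall and base thickness of 18 mm. The base is a full 164×461 slab on the floor; four walls sit on top of the base. The front and back walls (the −y and +y sides) span the full width; the two side walls fit between them.

The open box is on top of the table.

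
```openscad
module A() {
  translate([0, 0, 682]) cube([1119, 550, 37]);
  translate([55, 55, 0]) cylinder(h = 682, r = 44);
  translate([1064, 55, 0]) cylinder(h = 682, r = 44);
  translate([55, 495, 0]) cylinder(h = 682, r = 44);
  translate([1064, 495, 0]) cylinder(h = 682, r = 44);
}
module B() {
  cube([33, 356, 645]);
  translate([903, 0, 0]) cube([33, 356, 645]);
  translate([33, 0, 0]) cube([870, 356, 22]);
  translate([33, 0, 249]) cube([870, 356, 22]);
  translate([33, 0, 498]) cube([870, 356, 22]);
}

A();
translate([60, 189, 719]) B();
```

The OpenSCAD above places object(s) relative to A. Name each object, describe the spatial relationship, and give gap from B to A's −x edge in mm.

A is a table. B is a bookshelf. The bookshelf is on top of the table. The gap from the bookshelf to the table's −x edge is 60 mm.

The bookshelf's min-x is at 60; the table's min-x is 0; gap = 60 mm.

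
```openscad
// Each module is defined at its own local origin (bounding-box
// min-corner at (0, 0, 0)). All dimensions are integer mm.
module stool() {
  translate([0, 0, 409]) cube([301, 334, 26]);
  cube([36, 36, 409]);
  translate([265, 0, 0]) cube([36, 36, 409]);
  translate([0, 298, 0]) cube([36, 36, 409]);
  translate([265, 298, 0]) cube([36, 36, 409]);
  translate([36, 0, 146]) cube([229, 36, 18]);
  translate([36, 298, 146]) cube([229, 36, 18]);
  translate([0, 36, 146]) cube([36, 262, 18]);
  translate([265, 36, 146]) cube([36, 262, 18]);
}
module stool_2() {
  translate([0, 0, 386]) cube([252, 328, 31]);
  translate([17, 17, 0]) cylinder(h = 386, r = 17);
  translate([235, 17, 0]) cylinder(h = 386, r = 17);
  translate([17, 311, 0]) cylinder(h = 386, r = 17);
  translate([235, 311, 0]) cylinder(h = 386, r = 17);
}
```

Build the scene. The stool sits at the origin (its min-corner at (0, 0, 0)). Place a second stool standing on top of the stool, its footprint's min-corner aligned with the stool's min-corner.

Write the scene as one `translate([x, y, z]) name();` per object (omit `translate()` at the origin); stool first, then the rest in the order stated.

stool();
translate([0, 0, 435]) stool_2();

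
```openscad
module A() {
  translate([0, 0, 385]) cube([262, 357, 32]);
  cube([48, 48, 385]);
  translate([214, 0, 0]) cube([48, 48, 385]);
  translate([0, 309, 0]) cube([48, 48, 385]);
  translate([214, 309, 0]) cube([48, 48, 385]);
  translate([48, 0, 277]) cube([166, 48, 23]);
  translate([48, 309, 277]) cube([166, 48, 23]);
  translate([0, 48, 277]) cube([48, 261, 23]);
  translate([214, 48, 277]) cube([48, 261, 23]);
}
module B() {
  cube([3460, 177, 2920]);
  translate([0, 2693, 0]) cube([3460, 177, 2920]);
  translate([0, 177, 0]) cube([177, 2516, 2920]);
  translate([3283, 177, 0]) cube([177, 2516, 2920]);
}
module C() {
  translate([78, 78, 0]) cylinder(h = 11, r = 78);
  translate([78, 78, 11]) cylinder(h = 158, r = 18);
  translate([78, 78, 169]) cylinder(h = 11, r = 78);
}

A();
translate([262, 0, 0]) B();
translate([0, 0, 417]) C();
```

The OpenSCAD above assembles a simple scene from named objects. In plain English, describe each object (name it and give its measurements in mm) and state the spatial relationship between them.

A is a simple wooden stool: a rectangular seat 262 mm (x) by 357 mm (y), 32 mm thick, top face at z = 417 mm, on four square legs, each 48×48 mm in cross-section. The legs rest on z = 0, each flush with a corner of the seat. Four stretchers, 48 mm wide and 23 mm tall, connect adjacent legs with their undersides at z = 277 mm, each running between the inner faces of the legs it joins and aligned with the legs' outer faces on the other axis.

B is the wall frame of a small rectangular building: four walls, each 2920 mm tall and 177 mm thick, enclosing a footprint 3460 mm (x) by 2870 mm (y) outside-to-outside, with no floor or roof. The front and back walls (the −y and +y sides) span the full width; the two side walls fit between them.

C is a spool: two coaxial disc flanges of radius 78 mm and thickness 11 mm, joined by a core cylinder of radius 18 mm and height 158 mm. The lower flange rests on z = 0 and the three cylinders share a vertical axis.

The house frame is against the stool's +x side, with their −y faces flush. The spool is on top of the stool.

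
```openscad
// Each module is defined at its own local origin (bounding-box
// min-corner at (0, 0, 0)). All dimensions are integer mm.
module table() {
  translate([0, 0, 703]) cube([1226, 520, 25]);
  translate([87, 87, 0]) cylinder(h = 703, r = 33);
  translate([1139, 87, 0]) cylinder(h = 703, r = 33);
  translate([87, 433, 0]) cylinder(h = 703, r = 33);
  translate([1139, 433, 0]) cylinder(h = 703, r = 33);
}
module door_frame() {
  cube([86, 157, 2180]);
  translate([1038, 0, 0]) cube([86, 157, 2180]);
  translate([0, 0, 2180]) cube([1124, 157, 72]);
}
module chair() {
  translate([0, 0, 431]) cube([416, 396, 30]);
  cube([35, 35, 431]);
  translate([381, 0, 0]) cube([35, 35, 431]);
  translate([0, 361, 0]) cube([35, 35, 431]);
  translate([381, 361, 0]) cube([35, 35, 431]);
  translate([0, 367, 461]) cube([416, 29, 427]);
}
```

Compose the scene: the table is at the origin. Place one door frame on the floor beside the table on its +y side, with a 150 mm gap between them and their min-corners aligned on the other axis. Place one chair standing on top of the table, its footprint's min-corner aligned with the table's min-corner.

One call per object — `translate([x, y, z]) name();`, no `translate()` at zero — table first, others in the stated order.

table();
translate([0, 670, 0]) door_frame();
translate([0, 0, 728]) chair();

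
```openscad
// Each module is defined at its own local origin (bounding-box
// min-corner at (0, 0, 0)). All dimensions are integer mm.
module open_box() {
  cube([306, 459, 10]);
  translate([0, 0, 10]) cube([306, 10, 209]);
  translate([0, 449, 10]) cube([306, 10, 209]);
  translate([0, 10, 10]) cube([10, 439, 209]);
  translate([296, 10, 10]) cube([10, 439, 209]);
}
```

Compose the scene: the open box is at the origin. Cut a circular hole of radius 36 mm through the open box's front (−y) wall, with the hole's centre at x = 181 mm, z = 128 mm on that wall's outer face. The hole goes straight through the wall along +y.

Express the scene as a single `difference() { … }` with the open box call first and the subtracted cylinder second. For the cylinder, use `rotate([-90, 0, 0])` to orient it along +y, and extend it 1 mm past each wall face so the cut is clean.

difference() {
  open_box();
  translate([181, -1, 128]) rotate([-90, 0, 0]) cylinder(h = 12, r = 36);
}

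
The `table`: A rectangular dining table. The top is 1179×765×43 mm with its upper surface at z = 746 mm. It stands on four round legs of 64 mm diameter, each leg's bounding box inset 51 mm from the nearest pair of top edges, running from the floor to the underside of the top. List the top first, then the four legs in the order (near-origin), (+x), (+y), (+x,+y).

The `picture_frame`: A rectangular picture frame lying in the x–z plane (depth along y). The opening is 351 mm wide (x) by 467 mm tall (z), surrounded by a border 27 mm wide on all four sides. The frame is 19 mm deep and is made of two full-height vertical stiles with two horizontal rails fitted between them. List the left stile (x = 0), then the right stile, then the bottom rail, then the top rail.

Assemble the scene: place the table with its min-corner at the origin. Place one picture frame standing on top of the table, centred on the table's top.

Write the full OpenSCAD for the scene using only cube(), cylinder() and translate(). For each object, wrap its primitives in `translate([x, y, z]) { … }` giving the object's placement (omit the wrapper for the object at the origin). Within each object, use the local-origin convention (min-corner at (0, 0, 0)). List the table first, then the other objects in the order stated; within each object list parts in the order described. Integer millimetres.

translate([0, 0, 703]) cube([1179, 765, 43]);
translate([83, 83, 0]) cylinder(h = 703, r = 32);
translate([1096, 83, 0]) cylinder(h = 703, r = 32);
translate([83, 682, 0]) cylinder(h = 703, r = 32);
translate([1096, 682, 0]) cylinder(h = 703, r = 32);
translate([387, 373, 746]) {
  cube([27, 19, 521]);
  translate([378, 0, 0]) cube([27, 19, 521]);
  translate([27, 0, 0]) cube([351, 19, 27]);
  translate([27, 0, 494]) cube([351, 19, 27]);
}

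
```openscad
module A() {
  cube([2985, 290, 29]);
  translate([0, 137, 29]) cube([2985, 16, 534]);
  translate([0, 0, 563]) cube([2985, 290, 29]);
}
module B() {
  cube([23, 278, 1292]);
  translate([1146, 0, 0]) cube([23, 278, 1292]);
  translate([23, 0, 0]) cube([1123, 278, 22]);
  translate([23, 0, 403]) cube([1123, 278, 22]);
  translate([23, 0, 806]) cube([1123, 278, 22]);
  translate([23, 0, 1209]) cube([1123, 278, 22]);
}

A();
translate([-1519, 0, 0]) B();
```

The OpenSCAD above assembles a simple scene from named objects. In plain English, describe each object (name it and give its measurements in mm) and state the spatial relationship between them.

A is an I-beam lying along x, 2985 mm long. Overall section height 592 mm. Two flanges 290 mm wide (y) and 29 mm thick, one on the floor and one at the top; a web 16 mm thick runs between them, centred on the flange width.

B is a bookshelf 1169 mm wide overall, 278 mm deep and 1292 mm tall. The two sides are 23 mm thick vertical panels. 4 horizontal shelves of 22 mm thickness span between the inner faces of the sides; the lowest shelf sits on the floor and shelves are stacked with a clear vertical gap of 381 mm between each pair.

The bookshelf is on the floor beside the I-beam on its −x side.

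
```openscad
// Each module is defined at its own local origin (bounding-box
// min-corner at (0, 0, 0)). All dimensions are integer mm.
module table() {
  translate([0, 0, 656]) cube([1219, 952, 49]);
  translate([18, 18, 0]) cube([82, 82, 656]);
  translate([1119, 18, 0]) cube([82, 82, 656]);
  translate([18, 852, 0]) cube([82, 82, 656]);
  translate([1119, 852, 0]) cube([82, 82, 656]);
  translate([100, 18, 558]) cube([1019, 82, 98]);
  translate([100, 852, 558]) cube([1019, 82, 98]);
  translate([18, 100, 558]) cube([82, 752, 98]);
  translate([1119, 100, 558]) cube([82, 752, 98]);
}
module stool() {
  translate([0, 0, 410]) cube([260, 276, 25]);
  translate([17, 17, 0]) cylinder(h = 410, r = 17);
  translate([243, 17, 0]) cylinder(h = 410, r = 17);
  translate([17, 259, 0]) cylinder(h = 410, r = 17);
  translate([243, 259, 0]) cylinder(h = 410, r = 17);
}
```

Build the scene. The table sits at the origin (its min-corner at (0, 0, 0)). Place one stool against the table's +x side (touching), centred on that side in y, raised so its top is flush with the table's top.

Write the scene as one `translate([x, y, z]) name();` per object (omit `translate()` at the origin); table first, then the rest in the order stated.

table();
translate([1219, 338, 270]) stool();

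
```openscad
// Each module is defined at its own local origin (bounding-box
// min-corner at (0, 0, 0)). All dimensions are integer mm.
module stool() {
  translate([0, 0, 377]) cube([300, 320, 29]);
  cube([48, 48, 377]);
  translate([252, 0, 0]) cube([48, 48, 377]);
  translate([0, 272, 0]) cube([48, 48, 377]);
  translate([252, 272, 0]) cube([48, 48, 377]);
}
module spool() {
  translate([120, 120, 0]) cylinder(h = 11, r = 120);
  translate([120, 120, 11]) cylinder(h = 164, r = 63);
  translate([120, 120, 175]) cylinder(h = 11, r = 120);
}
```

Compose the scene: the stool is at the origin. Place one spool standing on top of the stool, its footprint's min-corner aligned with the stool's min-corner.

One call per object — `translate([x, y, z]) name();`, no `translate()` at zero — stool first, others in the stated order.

stool();
translate([0, 0, 406]) spool();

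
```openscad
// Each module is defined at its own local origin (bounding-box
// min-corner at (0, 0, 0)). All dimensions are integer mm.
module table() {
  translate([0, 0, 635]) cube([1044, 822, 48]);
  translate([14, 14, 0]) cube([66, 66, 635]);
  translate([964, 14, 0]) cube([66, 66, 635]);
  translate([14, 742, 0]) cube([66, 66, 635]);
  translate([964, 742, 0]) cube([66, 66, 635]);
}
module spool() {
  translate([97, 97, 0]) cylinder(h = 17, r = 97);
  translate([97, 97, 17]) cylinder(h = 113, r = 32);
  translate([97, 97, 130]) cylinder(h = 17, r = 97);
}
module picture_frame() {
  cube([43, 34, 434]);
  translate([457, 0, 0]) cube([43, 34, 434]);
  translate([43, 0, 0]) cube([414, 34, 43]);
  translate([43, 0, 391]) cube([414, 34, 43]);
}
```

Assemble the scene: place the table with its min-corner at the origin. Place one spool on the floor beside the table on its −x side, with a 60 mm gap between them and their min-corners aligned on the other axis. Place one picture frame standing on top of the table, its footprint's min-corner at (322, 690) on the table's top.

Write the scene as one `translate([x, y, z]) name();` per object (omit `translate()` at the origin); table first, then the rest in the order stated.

table();
translate([-254, 0, 0]) spool();
translate([322, 690, 683]) picture_frame();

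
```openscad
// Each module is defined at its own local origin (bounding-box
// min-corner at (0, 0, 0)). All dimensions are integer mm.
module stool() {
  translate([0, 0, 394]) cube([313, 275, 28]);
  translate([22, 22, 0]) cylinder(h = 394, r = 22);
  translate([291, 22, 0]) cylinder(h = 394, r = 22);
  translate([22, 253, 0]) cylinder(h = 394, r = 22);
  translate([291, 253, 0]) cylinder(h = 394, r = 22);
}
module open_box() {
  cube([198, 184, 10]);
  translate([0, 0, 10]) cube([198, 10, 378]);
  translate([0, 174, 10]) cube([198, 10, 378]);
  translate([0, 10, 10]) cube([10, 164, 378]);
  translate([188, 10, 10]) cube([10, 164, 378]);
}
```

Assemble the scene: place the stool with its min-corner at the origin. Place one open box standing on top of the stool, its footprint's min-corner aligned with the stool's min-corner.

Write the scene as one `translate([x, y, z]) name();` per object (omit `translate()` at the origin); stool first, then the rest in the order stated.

stool();
translate([0, 0, 422]) open_box();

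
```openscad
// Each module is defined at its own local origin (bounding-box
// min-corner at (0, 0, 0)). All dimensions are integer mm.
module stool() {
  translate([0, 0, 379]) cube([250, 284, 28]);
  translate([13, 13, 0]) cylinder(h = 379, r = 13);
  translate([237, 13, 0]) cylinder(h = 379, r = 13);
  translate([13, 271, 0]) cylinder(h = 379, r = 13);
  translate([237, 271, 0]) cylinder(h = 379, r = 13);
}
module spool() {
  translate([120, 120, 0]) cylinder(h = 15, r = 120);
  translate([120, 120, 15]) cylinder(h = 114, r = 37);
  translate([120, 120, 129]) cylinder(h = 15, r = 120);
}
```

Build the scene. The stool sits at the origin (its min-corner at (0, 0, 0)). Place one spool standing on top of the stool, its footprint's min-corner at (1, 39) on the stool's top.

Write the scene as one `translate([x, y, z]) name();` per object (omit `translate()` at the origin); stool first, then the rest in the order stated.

stool();
translate([1, 39, 407]) spool();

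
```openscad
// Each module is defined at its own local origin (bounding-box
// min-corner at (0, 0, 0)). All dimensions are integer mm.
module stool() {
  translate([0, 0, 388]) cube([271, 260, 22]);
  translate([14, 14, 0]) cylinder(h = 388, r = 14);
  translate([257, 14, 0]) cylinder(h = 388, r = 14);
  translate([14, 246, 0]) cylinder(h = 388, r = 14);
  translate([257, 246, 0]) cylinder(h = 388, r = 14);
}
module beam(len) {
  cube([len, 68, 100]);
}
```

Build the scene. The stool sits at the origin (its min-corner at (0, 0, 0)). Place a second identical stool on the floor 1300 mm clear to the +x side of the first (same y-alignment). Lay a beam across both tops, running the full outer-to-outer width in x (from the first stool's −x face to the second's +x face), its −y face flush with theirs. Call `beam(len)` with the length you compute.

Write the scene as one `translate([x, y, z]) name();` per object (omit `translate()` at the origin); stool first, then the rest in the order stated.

stool();
translate([1571, 0, 0]) stool();
translate([0, 0, 410]) beam(1842);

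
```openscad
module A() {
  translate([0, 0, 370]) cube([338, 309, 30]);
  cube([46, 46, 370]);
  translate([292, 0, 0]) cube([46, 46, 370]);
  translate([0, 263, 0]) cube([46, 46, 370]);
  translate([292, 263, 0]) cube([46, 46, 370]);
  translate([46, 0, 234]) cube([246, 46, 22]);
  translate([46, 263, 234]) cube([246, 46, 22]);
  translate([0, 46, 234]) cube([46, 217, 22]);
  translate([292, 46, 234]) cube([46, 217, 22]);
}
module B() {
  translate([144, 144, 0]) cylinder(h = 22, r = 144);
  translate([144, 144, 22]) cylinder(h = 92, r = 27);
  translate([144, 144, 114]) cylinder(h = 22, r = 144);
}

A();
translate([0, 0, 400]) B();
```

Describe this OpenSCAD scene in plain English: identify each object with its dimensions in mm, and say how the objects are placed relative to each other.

A is a four-legged stool. The seat is a 338×309×30 mm slab whose top surface is at z = 400 mm; four square legs, each 46×46 mm in cross-section, run from the floor (z = 0) to the underside of the seat, each flush with a corner of the seat. Four stretchers, 46 mm wide and 22 mm tall, connect adjacent legs with their undersides at z = 234 mm, each running between the inner faces of the legs it joins and aligned with the legs' outer faces on the other axis.

B is a spool: two coaxial disc flanges of radius 144 mm and thickness 22 mm, joined by a core cylinder of radius 27 mm and height 92 mm. The lower flange rests on z = 0 and the three cylinders share a vertical axis.

The spool is on top of the stool.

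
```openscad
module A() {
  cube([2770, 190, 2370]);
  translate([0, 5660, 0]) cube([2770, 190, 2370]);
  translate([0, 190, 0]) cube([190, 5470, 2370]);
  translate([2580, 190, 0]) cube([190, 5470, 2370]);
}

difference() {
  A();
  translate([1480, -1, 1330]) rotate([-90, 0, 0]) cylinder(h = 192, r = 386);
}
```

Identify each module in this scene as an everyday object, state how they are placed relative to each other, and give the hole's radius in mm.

A is a house frame. The house frame has a circular hole through its front wall. The hole's radius is 386 mm.

The subtracted cylinder has r = 386 mm.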